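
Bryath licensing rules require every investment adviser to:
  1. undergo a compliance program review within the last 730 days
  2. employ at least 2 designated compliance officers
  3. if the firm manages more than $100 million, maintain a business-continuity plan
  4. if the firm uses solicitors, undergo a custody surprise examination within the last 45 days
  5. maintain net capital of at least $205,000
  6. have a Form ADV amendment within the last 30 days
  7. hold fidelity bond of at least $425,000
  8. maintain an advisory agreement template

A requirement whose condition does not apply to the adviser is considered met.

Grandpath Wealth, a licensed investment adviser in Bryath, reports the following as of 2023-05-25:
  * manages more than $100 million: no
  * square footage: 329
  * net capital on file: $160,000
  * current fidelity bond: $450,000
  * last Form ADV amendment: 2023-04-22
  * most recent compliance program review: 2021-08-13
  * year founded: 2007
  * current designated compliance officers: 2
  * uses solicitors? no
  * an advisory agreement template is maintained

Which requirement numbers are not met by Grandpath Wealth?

1. compliance program review 650 days ago vs limit 730 → met
2. designated compliance officers 2 ≥ 2 → met
3. condition 'manages more than $100 million' does not hold → requirement n/a → met
4. condition 'uses solicitors' does not hold → requirement n/a → met
5. net capital $160,000 < $205,000 → not met
6. Form ADV amendment 33 days ago vs limit 30 → not met
7. fidelity bond $450,000 ≥ $425,000 → met
8. advisory agreement template present → met
Not met: 5, 6

5, 6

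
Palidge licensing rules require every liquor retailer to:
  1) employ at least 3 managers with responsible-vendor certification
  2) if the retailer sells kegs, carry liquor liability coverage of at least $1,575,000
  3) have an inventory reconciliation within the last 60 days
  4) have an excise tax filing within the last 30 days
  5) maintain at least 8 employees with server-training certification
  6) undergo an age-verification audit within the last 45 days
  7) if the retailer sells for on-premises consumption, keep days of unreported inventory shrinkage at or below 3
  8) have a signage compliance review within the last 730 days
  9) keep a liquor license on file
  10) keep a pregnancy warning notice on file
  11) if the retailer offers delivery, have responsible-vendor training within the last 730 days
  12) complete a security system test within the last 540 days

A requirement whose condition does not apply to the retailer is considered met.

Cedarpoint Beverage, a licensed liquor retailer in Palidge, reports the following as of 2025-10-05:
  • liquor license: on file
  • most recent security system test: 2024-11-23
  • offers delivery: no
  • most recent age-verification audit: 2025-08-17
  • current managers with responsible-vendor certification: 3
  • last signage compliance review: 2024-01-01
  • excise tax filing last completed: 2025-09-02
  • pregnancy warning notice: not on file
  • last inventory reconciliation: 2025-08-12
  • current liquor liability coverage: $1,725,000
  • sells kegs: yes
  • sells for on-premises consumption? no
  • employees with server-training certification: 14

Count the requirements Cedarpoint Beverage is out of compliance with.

1. managers with responsible-vendor certification 3 ≥ 3 → met
2. condition 'sells kegs' holds; liquor liability coverage $1,725,000 ≥ $1,575,000 → met
3. inventory reconciliation 54 days ago vs limit 60 → met
4. excise tax filing 33 days ago vs limit 30 → not met
5. employees with server-training certification 14 ≥ 8 → met
6. age-verification audit 49 days ago vs limit 45 → not met
7. condition 'sells for on-premises consumption' does not hold → requirement n/a → met
8. signage compliance review 643 days ago vs limit 730 → met
9. liquor license present → met
10. pregnancy warning notice absent → not met
11. condition 'offers delivery' does not hold → requirement n/a → met
12. security system test 316 days ago vs limit 540 → met
Not met: 3 of 12

3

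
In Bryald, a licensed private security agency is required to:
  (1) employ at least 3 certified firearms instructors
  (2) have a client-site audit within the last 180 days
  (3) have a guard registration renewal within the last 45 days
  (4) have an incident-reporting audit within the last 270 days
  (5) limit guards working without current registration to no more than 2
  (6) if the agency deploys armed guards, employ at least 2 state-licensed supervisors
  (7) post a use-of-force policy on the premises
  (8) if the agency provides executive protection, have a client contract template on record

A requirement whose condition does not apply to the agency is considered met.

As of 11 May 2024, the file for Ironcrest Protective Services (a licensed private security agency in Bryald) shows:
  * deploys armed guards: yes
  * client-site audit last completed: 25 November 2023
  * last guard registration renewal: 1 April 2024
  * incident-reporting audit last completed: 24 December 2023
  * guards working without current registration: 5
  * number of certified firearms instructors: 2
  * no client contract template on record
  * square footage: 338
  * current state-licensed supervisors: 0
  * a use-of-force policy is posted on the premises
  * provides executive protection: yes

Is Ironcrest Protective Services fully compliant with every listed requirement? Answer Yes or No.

1. certified firearms instructors 2 < 3 → not met
2. client-site audit 168 days ago vs limit 180 → met
3. guard registration renewal 40 days ago vs limit 45 → met
4. incident-reporting audit 139 days ago vs limit 270 → met
5. guards working without current registration 5 > 2 → not met
6. condition 'deploys armed guards' holds; state-licensed supervisors 0 < 2 → not met
7. use-of-force policy present → met
8. condition 'provides executive protection' holds; client contract template absent → not met
Not met: 1, 5, 6, 8

No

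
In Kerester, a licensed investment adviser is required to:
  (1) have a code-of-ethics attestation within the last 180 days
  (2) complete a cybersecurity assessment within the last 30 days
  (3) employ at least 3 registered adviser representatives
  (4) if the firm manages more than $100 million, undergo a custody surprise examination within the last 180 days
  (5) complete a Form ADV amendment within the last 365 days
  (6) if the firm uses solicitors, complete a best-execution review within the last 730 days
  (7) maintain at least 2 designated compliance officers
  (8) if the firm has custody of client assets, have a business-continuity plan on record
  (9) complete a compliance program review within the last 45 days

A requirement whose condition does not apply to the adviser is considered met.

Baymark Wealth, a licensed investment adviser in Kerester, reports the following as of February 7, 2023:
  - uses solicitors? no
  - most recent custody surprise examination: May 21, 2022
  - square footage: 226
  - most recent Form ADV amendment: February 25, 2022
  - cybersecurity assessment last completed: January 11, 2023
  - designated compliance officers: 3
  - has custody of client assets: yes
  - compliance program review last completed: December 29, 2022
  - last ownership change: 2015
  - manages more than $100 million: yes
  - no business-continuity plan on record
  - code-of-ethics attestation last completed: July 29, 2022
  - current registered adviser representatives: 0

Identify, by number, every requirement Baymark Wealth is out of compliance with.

1. code-of-ethics attestation 193 days ago vs limit 180 → not met
2. cybersecurity assessment 27 days ago vs limit 30 → met
3. registered adviser representatives 0 < 3 → not met
4. condition 'manages more than $100 million' holds; custody surprise examination 262 days ago vs limit 180 → not met
5. Form ADV amendment 347 days ago vs limit 365 → met
6. condition 'uses solicitors' does not hold → requirement n/a → met
7. designated compliance officers 3 ≥ 2 → met
8. condition 'has custody of client assets' holds; business-continuity plan absent → not met
9. compliance program review 40 days ago vs limit 45 → met
Not met: 1, 3, 4, 8

1, 3, 4, 8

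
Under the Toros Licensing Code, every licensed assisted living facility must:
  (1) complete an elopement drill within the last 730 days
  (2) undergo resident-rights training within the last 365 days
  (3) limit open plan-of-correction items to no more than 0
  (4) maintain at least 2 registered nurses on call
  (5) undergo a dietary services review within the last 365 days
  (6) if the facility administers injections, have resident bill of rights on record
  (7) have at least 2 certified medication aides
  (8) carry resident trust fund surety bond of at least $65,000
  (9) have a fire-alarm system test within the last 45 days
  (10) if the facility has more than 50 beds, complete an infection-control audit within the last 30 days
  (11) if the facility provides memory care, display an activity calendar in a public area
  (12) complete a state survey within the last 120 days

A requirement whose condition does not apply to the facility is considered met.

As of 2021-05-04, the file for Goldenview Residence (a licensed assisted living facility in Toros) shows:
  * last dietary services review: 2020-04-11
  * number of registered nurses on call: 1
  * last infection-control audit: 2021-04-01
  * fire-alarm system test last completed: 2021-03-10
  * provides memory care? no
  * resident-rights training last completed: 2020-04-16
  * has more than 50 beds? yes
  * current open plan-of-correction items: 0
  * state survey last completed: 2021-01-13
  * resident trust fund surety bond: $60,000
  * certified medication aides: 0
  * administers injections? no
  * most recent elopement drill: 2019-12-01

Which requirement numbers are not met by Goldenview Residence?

2, 4, 5, 7, 8, 9, 10

1. elopement drill 520 days ago vs limit 730 → met
2. resident-rights training 383 days ago vs limit 365 → not met
3. open plan-of-correction items 0 ≤ 0 → met
4. registered nurses on call 1 < 2 → not met
5. dietary services review 388 days ago vs limit 365 → not met
6. condition 'administers injections' does not hold → requirement n/a → met
7. certified medication aides 0 < 2 → not met
8. resident trust fund surety bond $60,000 < $65,000 → not met
9. fire-alarm system test 55 days ago vs limit 45 → not met
10. condition 'has more than 50 beds' holds; infection-control audit 33 days ago vs limit 30 → not met
11. condition 'provides memory care' does not hold → requirement n/a → met
12. state survey 111 days ago vs limit 120 → met
Not met: 2, 4, 5, 7, 8, 9, 10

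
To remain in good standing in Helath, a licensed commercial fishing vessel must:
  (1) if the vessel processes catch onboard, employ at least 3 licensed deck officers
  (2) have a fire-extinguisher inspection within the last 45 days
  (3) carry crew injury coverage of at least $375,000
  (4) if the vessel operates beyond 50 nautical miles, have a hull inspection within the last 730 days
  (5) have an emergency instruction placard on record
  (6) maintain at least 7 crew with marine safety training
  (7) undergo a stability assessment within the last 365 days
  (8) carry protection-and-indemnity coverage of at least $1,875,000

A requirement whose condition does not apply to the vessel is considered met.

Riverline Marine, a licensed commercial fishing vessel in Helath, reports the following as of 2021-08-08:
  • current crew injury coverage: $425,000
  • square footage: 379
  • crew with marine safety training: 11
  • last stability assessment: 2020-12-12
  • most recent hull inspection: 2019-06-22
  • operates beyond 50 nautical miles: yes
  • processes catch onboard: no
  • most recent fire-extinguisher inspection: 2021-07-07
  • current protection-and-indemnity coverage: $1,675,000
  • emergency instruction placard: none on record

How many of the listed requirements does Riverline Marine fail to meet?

1. condition 'processes catch onboard' does not hold → requirement n/a → met
2. fire-extinguisher inspection 32 days ago vs limit 45 → met
3. crew injury coverage $425,000 ≥ $375,000 → met
4. condition 'operates beyond 50 nautical miles' holds; hull inspection 778 days ago vs limit 730 → not met
5. emergency instruction placard absent → not met
6. crew with marine safety training 11 ≥ 7 → met
7. stability assessment 239 days ago vs limit 365 → met
8. protection-and-indemnity coverage $1,675,000 < $1,875,000 → not met
Not met: 3 of 8

3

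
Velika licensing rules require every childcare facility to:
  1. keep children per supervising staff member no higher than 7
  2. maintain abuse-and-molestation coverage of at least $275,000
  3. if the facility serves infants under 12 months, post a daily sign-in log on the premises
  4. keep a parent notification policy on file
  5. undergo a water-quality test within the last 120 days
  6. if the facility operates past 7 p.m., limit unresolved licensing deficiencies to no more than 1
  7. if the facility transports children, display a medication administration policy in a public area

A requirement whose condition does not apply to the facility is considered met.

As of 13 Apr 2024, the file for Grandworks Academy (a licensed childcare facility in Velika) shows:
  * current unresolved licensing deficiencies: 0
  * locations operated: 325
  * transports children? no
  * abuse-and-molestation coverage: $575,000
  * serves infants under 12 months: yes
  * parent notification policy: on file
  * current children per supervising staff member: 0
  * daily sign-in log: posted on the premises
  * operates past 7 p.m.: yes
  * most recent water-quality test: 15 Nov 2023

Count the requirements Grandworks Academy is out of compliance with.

1

1. children per supervising staff member 0 ≤ 7 → met
2. abuse-and-molestation coverage $575,000 ≥ $275,000 → met
3. condition 'serves infants under 12 months' holds; daily sign-in log present → met
4. parent notification policy present → met
5. water-quality test 150 days ago vs limit 120 → not met
6. condition 'operates past 7 p.m.' holds; unresolved licensing deficiencies 0 ≤ 1 → met
7. condition 'transports children' does not hold → requirement n/a → met
Not met: 1 of 7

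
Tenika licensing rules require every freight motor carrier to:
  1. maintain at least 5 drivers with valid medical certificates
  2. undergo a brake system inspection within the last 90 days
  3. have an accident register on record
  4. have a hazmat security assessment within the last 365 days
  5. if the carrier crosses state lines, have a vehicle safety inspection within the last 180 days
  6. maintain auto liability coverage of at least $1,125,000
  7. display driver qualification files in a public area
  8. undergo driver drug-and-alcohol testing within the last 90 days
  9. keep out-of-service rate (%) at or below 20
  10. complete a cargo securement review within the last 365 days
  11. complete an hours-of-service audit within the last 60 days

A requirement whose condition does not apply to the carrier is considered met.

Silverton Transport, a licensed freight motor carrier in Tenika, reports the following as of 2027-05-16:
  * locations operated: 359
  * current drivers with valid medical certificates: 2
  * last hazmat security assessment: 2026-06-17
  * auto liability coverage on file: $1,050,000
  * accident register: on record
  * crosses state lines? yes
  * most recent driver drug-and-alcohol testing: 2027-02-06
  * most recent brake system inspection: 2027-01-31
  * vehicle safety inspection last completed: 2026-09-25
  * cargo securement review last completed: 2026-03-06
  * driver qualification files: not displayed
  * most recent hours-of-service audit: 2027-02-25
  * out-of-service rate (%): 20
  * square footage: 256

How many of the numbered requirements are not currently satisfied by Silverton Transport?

8

1. drivers with valid medical certificates 2 < 5 → not met
2. brake system inspection 105 days ago vs limit 90 → not met
3. accident register present → met
4. hazmat security assessment 333 days ago vs limit 365 → met
5. condition 'crosses state lines' holds; vehicle safety inspection 233 days ago vs limit 180 → not met
6. auto liability coverage $1,050,000 < $1,125,000 → not met
7. driver qualification files absent → not met
8. driver drug-and-alcohol testing 99 days ago vs limit 90 → not met
9. out-of-service rate (%) 20 ≤ 20 → met
10. cargo securement review 436 days ago vs limit 365 → not met
11. hours-of-service audit 80 days ago vs limit 60 → not met
Not met: 8 of 11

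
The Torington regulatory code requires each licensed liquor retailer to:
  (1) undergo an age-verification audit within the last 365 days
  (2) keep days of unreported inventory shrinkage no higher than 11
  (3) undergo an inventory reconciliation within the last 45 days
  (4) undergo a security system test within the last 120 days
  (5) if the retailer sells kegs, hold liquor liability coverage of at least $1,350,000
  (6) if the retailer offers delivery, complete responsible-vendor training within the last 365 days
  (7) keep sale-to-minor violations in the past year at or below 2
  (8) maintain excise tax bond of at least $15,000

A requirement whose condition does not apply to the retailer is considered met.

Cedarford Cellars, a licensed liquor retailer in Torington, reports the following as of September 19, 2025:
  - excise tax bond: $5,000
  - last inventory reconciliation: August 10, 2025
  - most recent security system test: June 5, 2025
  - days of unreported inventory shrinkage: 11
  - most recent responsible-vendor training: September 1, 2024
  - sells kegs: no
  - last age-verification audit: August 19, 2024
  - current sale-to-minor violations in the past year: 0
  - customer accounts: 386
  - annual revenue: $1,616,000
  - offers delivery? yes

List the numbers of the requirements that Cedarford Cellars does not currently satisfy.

1, 6, 8

1. age-verification audit 396 days ago vs limit 365 → not met
2. days of unreported inventory shrinkage 11 ≤ 11 → met
3. inventory reconciliation 40 days ago vs limit 45 → met
4. security system test 106 days ago vs limit 120 → met
5. condition 'sells kegs' does not hold → requirement n/a → met
6. condition 'offers delivery' holds; responsible-vendor training 383 days ago vs limit 365 → not met
7. sale-to-minor violations in the past year 0 ≤ 2 → met
8. excise tax bond $5,000 < $15,000 → not met
Not met: 1, 6, 8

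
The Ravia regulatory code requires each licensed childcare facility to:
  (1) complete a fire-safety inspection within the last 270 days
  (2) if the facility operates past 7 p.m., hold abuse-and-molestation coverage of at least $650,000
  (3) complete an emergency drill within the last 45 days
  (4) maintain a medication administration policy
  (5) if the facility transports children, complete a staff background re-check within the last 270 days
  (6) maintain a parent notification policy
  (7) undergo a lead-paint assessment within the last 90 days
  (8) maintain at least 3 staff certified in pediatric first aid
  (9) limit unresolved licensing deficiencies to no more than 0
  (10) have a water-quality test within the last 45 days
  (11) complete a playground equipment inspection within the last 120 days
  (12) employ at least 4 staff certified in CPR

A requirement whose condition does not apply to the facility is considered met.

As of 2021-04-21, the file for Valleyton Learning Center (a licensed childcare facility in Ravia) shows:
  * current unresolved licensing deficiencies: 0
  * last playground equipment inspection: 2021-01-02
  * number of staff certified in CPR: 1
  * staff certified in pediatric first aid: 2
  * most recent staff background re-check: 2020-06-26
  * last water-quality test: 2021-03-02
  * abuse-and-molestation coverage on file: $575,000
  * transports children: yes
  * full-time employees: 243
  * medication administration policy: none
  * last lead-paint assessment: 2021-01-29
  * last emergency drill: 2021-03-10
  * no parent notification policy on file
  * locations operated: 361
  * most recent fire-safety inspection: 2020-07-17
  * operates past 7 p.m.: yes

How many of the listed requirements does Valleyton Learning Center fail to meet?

1. fire-safety inspection 278 days ago vs limit 270 → not met
2. condition 'operates past 7 p.m.' holds; abuse-and-molestation coverage $575,000 < $650,000 → not met
3. emergency drill 42 days ago vs limit 45 → met
4. medication administration policy absent → not met
5. condition 'transports children' holds; staff background re-check 299 days ago vs limit 270 → not met
6. parent notification policy absent → not met
7. lead-paint assessment 82 days ago vs limit 90 → met
8. staff certified in pediatric first aid 2 < 3 → not met
9. unresolved licensing deficiencies 0 ≤ 0 → met
10. water-quality test 50 days ago vs limit 45 → not met
11. playground equipment inspection 109 days ago vs limit 120 → met
12. staff certified in CPR 1 < 4 → not met
Not met: 8 of 12

8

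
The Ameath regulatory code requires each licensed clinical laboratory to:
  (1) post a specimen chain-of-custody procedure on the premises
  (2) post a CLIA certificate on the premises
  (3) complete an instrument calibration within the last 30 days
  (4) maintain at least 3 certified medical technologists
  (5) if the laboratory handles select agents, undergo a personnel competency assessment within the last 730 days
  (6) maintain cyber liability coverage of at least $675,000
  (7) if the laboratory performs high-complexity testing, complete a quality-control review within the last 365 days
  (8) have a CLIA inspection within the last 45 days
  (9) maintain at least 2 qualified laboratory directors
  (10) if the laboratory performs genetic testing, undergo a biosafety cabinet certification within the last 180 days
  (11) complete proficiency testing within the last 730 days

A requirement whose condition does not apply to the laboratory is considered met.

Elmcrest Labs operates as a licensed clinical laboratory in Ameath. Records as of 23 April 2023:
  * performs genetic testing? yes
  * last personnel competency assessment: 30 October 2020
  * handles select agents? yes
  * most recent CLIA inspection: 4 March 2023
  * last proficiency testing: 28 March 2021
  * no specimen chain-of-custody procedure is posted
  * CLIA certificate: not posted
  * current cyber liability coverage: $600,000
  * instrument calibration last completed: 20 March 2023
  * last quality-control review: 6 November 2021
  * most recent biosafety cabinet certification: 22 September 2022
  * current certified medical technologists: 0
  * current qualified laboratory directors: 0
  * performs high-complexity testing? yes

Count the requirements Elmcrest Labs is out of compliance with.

11

1. specimen chain-of-custody procedure absent → not met
2. CLIA certificate absent → not met
3. instrument calibration 34 days ago vs limit 30 → not met
4. certified medical technologists 0 < 3 → not met
5. condition 'handles select agents' holds; personnel competency assessment 905 days ago vs limit 730 → not met
6. cyber liability coverage $600,000 < $675,000 → not met
7. condition 'performs high-complexity testing' holds; quality-control review 533 days ago vs limit 365 → not met
8. CLIA inspection 50 days ago vs limit 45 → not met
9. qualified laboratory directors 0 < 2 → not met
10. condition 'performs genetic testing' holds; biosafety cabinet certification 213 days ago vs limit 180 → not met
11. proficiency testing 756 days ago vs limit 730 → not met
Not met: 11 of 11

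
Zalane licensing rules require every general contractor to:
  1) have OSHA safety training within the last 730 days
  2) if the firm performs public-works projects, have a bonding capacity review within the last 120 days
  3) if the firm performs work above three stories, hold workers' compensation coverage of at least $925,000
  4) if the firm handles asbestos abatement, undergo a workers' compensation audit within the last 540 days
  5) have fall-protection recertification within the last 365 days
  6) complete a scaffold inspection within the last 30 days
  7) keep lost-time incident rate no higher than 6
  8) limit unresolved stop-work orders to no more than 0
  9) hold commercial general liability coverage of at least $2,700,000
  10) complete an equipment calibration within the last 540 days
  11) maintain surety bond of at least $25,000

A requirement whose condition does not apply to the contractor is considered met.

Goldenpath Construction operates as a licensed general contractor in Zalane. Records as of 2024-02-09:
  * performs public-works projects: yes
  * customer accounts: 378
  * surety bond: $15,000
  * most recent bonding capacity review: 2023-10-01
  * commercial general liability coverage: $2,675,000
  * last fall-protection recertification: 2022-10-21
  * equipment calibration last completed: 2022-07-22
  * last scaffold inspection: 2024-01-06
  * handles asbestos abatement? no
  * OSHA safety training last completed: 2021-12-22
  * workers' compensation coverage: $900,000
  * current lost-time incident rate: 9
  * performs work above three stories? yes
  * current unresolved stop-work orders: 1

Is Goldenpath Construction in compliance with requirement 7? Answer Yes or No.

7. lost-time incident rate 9 > 6 → not met

No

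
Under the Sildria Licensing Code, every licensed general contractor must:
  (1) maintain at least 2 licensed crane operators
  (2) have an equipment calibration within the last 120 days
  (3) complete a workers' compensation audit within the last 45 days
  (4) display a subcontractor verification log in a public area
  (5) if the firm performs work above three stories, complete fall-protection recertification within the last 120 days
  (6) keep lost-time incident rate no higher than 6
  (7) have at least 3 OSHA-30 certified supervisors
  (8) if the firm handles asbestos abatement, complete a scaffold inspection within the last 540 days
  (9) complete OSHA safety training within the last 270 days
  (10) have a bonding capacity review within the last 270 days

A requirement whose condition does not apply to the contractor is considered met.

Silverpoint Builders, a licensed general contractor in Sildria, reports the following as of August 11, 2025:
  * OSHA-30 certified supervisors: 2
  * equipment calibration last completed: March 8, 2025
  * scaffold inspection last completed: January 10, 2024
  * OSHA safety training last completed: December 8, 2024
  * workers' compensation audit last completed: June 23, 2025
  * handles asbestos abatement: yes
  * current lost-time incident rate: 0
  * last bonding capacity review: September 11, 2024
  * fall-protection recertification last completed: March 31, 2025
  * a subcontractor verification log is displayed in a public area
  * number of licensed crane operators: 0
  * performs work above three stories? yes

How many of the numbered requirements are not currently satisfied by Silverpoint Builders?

1. licensed crane operators 0 < 2 → not met
2. equipment calibration 156 days ago vs limit 120 → not met
3. workers' compensation audit 49 days ago vs limit 45 → not met
4. subcontractor verification log present → met
5. condition 'performs work above three stories' holds; fall-protection recertification 133 days ago vs limit 120 → not met
6. lost-time incident rate 0 ≤ 6 → met
7. OSHA-30 certified supervisors 2 < 3 → not met
8. condition 'handles asbestos abatement' holds; scaffold inspection 579 days ago vs limit 540 → not met
9. OSHA safety training 246 days ago vs limit 270 → met
10. bonding capacity review 334 days ago vs limit 270 → not met
Not met: 7 of 10

7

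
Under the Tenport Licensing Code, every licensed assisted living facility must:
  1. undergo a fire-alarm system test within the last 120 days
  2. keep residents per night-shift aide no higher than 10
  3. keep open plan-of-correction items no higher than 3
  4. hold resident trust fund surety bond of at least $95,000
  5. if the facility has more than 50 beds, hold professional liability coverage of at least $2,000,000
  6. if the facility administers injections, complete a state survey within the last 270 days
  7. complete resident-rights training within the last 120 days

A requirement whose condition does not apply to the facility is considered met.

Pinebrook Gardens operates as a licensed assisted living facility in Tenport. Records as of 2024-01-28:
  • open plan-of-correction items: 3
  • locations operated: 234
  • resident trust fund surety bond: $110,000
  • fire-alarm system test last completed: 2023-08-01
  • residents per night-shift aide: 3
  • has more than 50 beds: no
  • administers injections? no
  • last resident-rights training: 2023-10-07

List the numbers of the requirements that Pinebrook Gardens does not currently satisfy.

1. fire-alarm system test 180 days ago vs limit 120 → not met
2. residents per night-shift aide 3 ≤ 10 → met
3. open plan-of-correction items 3 ≤ 3 → met
4. resident trust fund surety bond $110,000 ≥ $95,000 → met
5. condition 'has more than 50 beds' does not hold → requirement n/a → met
6. condition 'administers injections' does not hold → requirement n/a → met
7. resident-rights training 113 days ago vs limit 120 → met
Not met: 1

1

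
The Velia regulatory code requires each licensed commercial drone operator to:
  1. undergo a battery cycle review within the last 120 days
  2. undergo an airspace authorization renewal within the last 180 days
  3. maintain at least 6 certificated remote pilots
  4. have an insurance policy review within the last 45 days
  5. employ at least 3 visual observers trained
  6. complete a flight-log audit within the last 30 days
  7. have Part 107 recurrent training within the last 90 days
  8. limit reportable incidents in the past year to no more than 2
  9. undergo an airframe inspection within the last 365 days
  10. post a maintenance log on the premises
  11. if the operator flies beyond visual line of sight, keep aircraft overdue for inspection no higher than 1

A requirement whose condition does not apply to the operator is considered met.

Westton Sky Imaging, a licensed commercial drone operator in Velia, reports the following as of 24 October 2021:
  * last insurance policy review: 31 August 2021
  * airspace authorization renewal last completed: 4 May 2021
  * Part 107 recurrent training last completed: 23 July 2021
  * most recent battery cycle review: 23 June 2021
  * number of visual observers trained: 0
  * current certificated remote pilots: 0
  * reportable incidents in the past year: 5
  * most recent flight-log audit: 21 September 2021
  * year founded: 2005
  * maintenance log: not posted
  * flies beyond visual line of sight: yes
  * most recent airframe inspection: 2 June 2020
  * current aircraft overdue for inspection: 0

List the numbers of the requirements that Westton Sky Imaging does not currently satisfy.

1, 3, 4, 5, 6, 7, 8, 9, 10

1. battery cycle review 123 days ago vs limit 120 → not met
2. airspace authorization renewal 173 days ago vs limit 180 → met
3. certificated remote pilots 0 < 6 → not met
4. insurance policy review 54 days ago vs limit 45 → not met
5. visual observers trained 0 < 3 → not met
6. flight-log audit 33 days ago vs limit 30 → not met
7. Part 107 recurrent training 93 days ago vs limit 90 → not met
8. reportable incidents in the past year 5 > 2 → not met
9. airframe inspection 509 days ago vs limit 365 → not met
10. maintenance log absent → not met
11. condition 'flies beyond visual line of sight' holds; aircraft overdue for inspection 0 ≤ 1 → met
Not met: 1, 3, 4, 5, 6, 7, 8, 9, 10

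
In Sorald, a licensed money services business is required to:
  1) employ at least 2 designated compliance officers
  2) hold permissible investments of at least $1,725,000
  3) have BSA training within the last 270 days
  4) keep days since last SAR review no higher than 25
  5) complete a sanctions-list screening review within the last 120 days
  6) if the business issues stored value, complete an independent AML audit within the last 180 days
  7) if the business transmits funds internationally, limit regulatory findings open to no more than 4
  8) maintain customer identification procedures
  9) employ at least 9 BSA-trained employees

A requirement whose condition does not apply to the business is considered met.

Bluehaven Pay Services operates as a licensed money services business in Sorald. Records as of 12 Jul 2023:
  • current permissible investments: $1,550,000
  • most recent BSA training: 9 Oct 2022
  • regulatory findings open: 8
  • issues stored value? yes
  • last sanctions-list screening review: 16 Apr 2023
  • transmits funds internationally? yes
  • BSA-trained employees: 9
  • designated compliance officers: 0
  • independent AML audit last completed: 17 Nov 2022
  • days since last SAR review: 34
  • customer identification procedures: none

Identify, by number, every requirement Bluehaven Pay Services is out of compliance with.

1, 2, 3, 4, 6, 7, 8

1. designated compliance officers 0 < 2 → not met
2. permissible investments $1,550,000 < $1,725,000 → not met
3. BSA training 276 days ago vs limit 270 → not met
4. days since last SAR review 34 > 25 → not met
5. sanctions-list screening review 87 days ago vs limit 120 → met
6. condition 'issues stored value' holds; independent AML audit 237 days ago vs limit 180 → not met
7. condition 'transmits funds internationally' holds; regulatory findings open 8 > 4 → not met
8. customer identification procedures absent → not met
9. BSA-trained employees 9 ≥ 9 → met
Not met: 1, 2, 3, 4, 6, 7, 8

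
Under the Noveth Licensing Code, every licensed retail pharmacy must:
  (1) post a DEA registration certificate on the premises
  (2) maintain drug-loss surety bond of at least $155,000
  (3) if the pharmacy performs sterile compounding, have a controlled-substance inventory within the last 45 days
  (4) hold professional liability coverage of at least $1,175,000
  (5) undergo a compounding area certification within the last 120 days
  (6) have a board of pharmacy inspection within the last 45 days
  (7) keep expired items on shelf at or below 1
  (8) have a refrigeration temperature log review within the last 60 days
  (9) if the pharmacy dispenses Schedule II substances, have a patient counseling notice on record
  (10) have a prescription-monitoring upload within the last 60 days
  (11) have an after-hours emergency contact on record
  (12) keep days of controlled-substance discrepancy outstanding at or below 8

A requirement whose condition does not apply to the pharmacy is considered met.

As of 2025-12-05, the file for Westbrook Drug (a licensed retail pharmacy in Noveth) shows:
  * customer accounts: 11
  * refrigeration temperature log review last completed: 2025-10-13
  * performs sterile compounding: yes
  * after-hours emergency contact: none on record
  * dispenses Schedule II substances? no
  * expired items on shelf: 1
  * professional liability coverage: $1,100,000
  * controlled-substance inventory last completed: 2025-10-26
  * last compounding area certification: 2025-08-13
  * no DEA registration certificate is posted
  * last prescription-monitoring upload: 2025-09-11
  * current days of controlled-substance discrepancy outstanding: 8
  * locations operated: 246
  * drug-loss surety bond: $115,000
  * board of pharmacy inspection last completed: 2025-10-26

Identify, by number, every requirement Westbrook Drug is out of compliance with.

1, 2, 4, 10, 11

1. DEA registration certificate absent → not met
2. drug-loss surety bond $115,000 < $155,000 → not met
3. condition 'performs sterile compounding' holds; controlled-substance inventory 40 days ago vs limit 45 → met
4. professional liability coverage $1,100,000 < $1,175,000 → not met
5. compounding area certification 114 days ago vs limit 120 → met
6. board of pharmacy inspection 40 days ago vs limit 45 → met
7. expired items on shelf 1 ≤ 1 → met
8. refrigeration temperature log review 53 days ago vs limit 60 → met
9. condition 'dispenses Schedule II substances' does not hold → requirement n/a → met
10. prescription-monitoring upload 85 days ago vs limit 60 → not met
11. after-hours emergency contact absent → not met
12. days of controlled-substance discrepancy outstanding 8 ≤ 8 → met
Not met: 1, 2, 4, 10, 11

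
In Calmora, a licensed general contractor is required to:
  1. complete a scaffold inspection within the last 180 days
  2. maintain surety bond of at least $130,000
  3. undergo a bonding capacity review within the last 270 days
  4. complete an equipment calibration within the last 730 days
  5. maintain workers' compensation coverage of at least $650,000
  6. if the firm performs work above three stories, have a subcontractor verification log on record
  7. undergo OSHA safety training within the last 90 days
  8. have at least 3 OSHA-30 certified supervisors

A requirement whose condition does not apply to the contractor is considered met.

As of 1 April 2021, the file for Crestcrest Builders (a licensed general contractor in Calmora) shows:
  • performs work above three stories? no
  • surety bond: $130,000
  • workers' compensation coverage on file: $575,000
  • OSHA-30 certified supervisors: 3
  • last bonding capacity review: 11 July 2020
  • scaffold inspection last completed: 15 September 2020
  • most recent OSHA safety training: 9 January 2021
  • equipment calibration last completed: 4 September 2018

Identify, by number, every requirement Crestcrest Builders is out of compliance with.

1, 4, 5

1. scaffold inspection 198 days ago vs limit 180 → not met
2. surety bond $130,000 ≥ $130,000 → met
3. bonding capacity review 264 days ago vs limit 270 → met
4. equipment calibration 940 days ago vs limit 730 → not met
5. workers' compensation coverage $575,000 < $650,000 → not met
6. condition 'performs work above three stories' does not hold → requirement n/a → met
7. OSHA safety training 82 days ago vs limit 90 → met
8. OSHA-30 certified supervisors 3 ≥ 3 → met
Not met: 1, 4, 5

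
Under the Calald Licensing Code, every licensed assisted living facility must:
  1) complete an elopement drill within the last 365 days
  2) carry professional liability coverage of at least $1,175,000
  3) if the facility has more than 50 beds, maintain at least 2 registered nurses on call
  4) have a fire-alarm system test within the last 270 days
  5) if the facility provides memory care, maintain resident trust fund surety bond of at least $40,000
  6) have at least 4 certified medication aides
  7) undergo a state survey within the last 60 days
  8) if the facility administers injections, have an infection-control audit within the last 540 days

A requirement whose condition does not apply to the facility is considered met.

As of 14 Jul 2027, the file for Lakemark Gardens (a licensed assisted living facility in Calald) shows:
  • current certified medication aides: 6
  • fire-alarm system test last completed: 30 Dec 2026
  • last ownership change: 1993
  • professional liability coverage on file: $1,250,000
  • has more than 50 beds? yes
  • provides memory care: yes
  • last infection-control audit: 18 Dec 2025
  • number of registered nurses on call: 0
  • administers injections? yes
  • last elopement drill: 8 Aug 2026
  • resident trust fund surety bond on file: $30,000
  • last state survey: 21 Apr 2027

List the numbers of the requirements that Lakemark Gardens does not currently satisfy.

3, 5, 7, 8

1. elopement drill 340 days ago vs limit 365 → met
2. professional liability coverage $1,250,000 ≥ $1,175,000 → met
3. condition 'has more than 50 beds' holds; registered nurses on call 0 < 2 → not met
4. fire-alarm system test 196 days ago vs limit 270 → met
5. condition 'provides memory care' holds; resident trust fund surety bond $30,000 < $40,000 → not met
6. certified medication aides 6 ≥ 4 → met
7. state survey 84 days ago vs limit 60 → not met
8. condition 'administers injections' holds; infection-control audit 573 days ago vs limit 540 → not met
Not met: 3, 5, 7, 8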